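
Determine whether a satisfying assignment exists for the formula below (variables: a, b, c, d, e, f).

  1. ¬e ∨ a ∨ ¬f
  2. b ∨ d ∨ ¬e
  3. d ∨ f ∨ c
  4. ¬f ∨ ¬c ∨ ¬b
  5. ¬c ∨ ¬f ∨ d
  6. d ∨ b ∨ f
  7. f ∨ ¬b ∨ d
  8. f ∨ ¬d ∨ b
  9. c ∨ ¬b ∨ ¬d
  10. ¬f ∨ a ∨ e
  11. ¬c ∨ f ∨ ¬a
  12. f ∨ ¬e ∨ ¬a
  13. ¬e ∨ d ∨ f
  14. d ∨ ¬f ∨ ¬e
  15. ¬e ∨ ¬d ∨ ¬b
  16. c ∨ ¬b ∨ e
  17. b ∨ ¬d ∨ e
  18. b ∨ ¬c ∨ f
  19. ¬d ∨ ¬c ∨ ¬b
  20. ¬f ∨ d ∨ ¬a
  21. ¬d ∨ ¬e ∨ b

No

Try e = False.
Try f = False.
Try d = True.
Unit clause (b) forces b = True.
Unit clause (c) forces c = True.
That conflicts with the unit clause (¬c).
That branch fails; take d = False instead.
Unit clause (c) forces c = True.
Unit clause (b) forces b = True.
That conflicts with the unit clause (¬b).
Neither d = True nor d = False works.
That branch fails; take f = True instead.
Unit clause (a) forces a = True.
Unit clause (d) forces d = True.
Unit clause (b) forces b = True.
Unit clause (¬c) forces c = False.
That conflicts with the unit clause (c).
Neither f = True nor f = False works.
That branch fails; take e = True instead.
Try a = True.
Unit clause (f) forces f = True.
Unit clause (d) forces d = True.
Unit clause (¬b) forces b = False.
That conflicts with the unit clause (b).
That branch fails; take a = False instead.
Unit clause (¬f) forces f = False.
Unit clause (d) forces d = True.
Unit clause (b) forces b = True.
That conflicts with the unit clause (¬b).
Neither a = True nor a = False works.
Neither e = True nor e = False works.
No assignment satisfies every clause.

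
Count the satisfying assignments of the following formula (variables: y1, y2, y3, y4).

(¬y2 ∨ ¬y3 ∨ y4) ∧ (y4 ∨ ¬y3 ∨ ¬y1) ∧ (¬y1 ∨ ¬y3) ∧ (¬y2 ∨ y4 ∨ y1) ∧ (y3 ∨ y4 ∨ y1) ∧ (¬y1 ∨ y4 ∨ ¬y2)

8

There are 2^4 = 16 truth assignments over (y1, y2, y3, y4).
Split on y2. With y2 = True, the clauses containing y2 are satisfied and ¬y2 drops from the rest; 3 of the 2^3 = 8 assignments to the other variables satisfy what remains.
With y2 = False, by the same count on the reduced clause set, 5 assignments work.
(One model: y1=F, y2=F, y3=F, y4=T.)
Total: 3 + 5 = 8.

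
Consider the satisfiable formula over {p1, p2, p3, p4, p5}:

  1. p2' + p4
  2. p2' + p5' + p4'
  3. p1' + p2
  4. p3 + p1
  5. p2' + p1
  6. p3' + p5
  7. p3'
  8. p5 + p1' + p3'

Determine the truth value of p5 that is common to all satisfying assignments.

Suppose p5 = 1.
The clause (p3') is unit, so p3 = 0.
The clause (p1) is unit, so p1 = 1.
The clause (p2) is unit, so p2 = 1.
The clause (p4) is unit, so p4 = 1.
Now (p4') is unsatisfied and unit — conflict.
So every satisfying assignment has p5 = False.

False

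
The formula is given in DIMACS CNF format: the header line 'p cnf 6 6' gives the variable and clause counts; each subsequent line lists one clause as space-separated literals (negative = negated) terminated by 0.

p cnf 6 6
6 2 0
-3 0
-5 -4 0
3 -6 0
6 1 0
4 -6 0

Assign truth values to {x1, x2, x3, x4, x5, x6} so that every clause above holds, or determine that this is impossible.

x1: True,  x2: True,  x3: False,  x4: False,  x5: True,  x6: False

Unit clause (¬x3) forces x3 = False.
Unit clause (¬x6) forces x6 = False.
Unit clause (x2) forces x2 = True.
Unit clause (x1) forces x1 = True.
Branch on x5: set x5 = True.
Unit clause (¬x4) forces x4 = False.
This assignment satisfies each clause.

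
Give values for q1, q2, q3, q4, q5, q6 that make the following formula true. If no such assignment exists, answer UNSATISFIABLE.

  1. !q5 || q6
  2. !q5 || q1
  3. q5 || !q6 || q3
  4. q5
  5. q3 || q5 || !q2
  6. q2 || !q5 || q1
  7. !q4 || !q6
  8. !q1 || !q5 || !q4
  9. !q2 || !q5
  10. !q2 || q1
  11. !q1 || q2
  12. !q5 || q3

UNSATISFIABLE

The clause (q5) is unit, so q5 = true.
The clause (q6) is unit, so q6 = true.
The clause (q1) is unit, so q1 = true.
The clause (!q4) is unit, so q4 = false.
The clause (!q2) is unit, so q2 = false.
That conflicts with the unit clause (q2).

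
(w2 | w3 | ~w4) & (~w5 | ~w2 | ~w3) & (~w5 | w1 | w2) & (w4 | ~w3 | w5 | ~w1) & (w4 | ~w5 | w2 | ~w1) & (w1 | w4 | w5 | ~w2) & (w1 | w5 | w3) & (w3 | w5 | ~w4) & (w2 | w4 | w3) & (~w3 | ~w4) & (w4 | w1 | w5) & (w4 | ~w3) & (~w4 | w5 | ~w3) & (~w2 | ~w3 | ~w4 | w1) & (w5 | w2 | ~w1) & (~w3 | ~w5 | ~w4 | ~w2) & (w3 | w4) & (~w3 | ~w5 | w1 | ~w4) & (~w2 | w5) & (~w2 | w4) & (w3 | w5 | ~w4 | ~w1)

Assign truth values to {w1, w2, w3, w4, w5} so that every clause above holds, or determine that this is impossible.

w1: 1, w2: 1, w3: 0, w4: 1, w5: 1

Case w3 = 0:
From the singleton clause (w4), w4 = 1.
From the singleton clause (w2), w2 = 1.
From the singleton clause (w5), w5 = 1.
No clause remains; w1 is free.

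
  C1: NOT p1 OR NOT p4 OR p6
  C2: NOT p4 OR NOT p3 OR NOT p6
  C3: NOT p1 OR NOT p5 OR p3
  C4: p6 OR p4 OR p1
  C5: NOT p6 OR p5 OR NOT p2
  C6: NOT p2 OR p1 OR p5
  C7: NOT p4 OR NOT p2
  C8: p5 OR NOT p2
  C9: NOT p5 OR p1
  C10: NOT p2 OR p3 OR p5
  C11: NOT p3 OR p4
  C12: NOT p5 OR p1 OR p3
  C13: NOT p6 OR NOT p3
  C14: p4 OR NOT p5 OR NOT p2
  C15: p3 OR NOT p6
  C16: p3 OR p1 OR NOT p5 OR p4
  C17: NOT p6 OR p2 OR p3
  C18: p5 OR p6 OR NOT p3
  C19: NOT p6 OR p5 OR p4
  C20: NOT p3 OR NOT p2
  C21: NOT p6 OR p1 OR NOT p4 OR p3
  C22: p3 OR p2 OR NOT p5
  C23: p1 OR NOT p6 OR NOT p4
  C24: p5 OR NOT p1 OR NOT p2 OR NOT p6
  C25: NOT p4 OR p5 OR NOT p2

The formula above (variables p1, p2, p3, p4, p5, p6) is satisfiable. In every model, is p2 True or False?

False

Suppose p2 = true.
Unit clause (NOT p4) forces p4 = false.
Unit clause (p5) forces p5 = true.
But (NOT p5) is also a unit clause — contradiction.
So every satisfying assignment has p2 = False.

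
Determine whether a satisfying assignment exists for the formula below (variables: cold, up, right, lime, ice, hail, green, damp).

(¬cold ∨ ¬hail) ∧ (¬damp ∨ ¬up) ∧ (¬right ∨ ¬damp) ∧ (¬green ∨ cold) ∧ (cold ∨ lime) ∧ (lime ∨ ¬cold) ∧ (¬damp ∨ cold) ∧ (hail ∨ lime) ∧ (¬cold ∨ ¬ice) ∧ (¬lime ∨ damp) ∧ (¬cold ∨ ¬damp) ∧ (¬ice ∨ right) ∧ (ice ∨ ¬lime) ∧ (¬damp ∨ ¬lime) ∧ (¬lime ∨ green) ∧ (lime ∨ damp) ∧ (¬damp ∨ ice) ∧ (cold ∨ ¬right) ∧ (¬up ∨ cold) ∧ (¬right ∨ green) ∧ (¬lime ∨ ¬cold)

No

Suppose cold = False.
The clause (¬green) is unit, so green = False.
The clause (lime) is unit, so lime = True.
Now (¬lime) is unsatisfied and unit — conflict.
Undo cold and try cold = True.
The clause (¬hail) is unit, so hail = False.
The clause (lime) is unit, so lime = True.
Now (¬lime) is unsatisfied and unit — conflict.
Neither cold = True nor cold = False works.
No assignment satisfies every clause.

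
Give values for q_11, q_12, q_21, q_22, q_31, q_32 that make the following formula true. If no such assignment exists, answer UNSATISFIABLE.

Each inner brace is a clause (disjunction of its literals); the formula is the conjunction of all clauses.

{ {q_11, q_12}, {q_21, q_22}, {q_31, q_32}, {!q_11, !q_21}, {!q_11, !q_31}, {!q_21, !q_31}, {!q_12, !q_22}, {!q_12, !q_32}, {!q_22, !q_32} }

Case q_11 = true:
(!q_21) alone gives q_21 = false.
(q_22) alone gives q_22 = true.
(!q_31) alone gives q_31 = false.
(q_32) alone gives q_32 = true.
That conflicts with the unit clause (!q_32).
Undo q_11 and try q_11 = false.
(q_12) alone gives q_12 = true.
(!q_22) alone gives q_22 = false.
(q_21) alone gives q_21 = true.
(!q_31) alone gives q_31 = false.
(q_32) alone gives q_32 = true.
That conflicts with the unit clause (!q_32).
Both values of q_11 lead to a conflict.

UNSATISFIABLE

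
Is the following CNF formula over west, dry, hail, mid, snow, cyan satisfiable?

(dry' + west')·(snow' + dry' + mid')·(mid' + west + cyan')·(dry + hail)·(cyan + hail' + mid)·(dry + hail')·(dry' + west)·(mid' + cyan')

No

Case dry = 0:
Unit clause (hail) forces hail = 1.
That conflicts with the unit clause (hail').
Backtrack on dry: now try dry = 1.
Unit clause (west') forces west = 0.
That conflicts with the unit clause (west).
Both values of dry lead to a conflict.
No assignment satisfies every clause.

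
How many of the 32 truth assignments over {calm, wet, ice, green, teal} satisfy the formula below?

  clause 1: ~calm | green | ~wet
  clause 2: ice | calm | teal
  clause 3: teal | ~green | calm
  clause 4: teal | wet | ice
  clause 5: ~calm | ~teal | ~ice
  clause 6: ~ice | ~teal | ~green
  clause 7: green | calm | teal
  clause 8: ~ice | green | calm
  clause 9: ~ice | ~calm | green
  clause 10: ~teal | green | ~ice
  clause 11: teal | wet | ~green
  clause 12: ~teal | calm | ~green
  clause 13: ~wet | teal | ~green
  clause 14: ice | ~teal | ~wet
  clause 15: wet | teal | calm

There are 2^5 = 32 truth assignments over (calm, wet, ice, green, teal).
Split on green. With green = 1, the clauses containing green are satisfied and ~green drops from the rest; 1 of the 2^4 = 16 assignments to the other variables satisfy what remains.
With green = 0, by the same count on the reduced clause set, 2 assignments work.
Total: 1 + 2 = 3.

3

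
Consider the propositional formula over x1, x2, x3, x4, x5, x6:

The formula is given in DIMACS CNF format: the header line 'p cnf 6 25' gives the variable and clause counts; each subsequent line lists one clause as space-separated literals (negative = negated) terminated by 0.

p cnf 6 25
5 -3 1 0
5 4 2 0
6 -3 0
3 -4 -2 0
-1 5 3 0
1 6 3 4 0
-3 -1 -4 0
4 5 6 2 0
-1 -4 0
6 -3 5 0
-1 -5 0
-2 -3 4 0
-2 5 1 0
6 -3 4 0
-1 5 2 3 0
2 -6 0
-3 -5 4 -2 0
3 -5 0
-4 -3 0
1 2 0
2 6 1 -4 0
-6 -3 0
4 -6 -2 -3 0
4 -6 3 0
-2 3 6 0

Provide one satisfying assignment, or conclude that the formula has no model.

UNSATISFIABLE

Suppose x6 = True.
Unit clause (x2) forces x2 = True.
Unit clause (¬x3) forces x3 = False.
Unit clause (¬x4) forces x4 = False.
That conflicts with the unit clause (x4).
Undo x6 and try x6 = False.
Unit clause (¬x3) forces x3 = False.
Unit clause (¬x5) forces x5 = False.
Unit clause (¬x1) forces x1 = False.
Unit clause (x4) forces x4 = True.
Unit clause (¬x2) forces x2 = False.
That conflicts with the unit clause (x2).
Both values of x6 lead to a conflict.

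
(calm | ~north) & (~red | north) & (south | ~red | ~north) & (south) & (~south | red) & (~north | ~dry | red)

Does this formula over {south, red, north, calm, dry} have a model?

From the singleton clause (south), south = 1.
From the singleton clause (red), red = 1.
From the singleton clause (north), north = 1.
From the singleton clause (calm), calm = 1.
No clause remains; dry is free.
A satisfying assignment: south=1; red=1; north=1; calm=1; dry=0.

Yes, satisfiable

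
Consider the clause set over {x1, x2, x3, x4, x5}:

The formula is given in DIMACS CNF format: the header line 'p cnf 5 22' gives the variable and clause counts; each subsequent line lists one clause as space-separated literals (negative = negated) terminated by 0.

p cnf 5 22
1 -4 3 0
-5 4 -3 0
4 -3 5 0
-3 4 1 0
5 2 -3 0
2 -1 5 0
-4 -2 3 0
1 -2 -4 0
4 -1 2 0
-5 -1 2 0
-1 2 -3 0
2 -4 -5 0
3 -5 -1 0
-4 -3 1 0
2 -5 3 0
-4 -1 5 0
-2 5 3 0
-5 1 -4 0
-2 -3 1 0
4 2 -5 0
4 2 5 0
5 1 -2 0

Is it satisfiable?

Yes, satisfiable

Branch on x1: set x1 = False.
Branch on x4: set x4 = False.
Unit clause (¬x3) forces x3 = False.
Branch on x2: set x2 = True.
Unit clause (x5) forces x5 = True.
Every clause now holds.
A satisfying assignment: x1=False; x2=True; x3=False; x4=False; x5=True.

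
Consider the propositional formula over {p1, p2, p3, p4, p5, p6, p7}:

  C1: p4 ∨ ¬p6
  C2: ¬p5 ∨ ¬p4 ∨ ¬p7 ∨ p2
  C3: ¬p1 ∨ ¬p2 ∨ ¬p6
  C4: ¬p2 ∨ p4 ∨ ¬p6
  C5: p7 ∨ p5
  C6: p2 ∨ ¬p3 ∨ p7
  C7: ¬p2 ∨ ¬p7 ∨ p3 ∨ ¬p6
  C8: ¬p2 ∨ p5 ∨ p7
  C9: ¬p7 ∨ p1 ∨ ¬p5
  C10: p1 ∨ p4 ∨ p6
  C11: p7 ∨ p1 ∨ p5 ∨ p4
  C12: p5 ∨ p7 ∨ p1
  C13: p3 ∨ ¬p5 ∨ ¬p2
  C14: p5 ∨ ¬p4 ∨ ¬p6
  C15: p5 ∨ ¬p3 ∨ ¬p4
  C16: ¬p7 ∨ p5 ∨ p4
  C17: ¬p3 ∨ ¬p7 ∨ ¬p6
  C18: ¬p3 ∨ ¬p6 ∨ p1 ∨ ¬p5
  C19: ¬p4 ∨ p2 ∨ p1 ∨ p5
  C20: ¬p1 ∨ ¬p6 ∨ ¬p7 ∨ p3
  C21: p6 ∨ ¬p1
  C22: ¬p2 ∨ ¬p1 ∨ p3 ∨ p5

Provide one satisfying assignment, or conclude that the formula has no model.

Try p4 = True.
Try p7 = False.
From the singleton clause (p5), p5 = True.
Try p2 = True.
From the singleton clause (p3), p3 = True.
Try p1 = False.
From the singleton clause (¬p6), p6 = False.
This assignment satisfies each clause.

p1=False,  p2=True,  p3=True,  p4=True,  p5=True,  p6=False,  p7=False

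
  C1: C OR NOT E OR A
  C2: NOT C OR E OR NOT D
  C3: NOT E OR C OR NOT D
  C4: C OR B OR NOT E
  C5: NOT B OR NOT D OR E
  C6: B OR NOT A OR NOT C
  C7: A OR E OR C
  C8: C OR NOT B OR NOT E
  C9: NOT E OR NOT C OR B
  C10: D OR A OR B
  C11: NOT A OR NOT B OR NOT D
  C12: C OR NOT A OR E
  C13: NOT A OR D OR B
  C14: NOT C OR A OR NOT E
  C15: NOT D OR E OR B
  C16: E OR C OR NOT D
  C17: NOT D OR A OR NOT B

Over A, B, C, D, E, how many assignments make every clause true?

3

There are 2^5 = 32 truth assignments over (A, B, C, D, E).
Split on D. With D = true, the clauses containing D are satisfied and NOT D drops from the rest; 0 of the 2^4 = 16 assignments to the other variables satisfy what remains.
With D = false, by the same count on the reduced clause set, 3 assignments work.
Total: 0 + 3 = 3.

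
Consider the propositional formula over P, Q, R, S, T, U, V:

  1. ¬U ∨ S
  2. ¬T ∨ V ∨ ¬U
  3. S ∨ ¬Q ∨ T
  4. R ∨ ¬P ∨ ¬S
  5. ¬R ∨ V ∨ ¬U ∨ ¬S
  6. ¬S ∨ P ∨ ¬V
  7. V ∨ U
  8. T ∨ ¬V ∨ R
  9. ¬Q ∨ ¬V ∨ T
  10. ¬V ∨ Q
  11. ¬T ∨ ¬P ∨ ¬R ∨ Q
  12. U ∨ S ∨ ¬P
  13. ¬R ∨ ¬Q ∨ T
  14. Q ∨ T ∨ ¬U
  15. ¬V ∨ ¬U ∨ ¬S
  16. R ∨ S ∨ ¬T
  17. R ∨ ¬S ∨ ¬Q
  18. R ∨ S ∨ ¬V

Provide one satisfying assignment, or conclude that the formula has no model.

P ↦ False; Q ↦ True; R ↦ True; S ↦ False; T ↦ True; U ↦ False; V ↦ True

Suppose U = False.
(V) alone gives V = True.
(Q) alone gives Q = True.
(T) alone gives T = True.
Suppose S = False.
(¬P) alone gives P = False.
(R) alone gives R = True.
All clauses are satisfied.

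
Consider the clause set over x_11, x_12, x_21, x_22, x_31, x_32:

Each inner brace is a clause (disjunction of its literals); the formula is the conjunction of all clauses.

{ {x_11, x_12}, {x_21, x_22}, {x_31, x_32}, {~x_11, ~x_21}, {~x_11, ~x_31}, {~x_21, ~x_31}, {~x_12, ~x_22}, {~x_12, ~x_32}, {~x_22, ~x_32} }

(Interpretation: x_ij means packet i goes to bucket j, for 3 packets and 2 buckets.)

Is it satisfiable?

Unsatisfiable

Case x_11 = 1:
From the singleton clause (~x_21), x_21 = 0.
From the singleton clause (x_22), x_22 = 1.
From the singleton clause (~x_31), x_31 = 0.
From the singleton clause (x_32), x_32 = 1.
Now (~x_32) is unsatisfied and unit — conflict.
So x_11 must be the other value — set x_11 = 0.
From the singleton clause (x_12), x_12 = 1.
From the singleton clause (~x_22), x_22 = 0.
From the singleton clause (x_21), x_21 = 1.
From the singleton clause (~x_31), x_31 = 0.
From the singleton clause (x_32), x_32 = 1.
Now (~x_32) is unsatisfied and unit — conflict.
Either choice for x_11 ends in contradiction.
No assignment satisfies every clause.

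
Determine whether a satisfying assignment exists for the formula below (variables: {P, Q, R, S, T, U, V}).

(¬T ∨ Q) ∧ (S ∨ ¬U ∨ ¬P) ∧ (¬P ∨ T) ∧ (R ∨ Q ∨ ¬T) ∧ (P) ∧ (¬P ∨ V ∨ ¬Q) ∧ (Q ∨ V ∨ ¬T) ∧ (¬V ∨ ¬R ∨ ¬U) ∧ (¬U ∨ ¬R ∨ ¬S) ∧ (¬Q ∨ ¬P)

No

The clause (P) is unit, so P = True.
The clause (T) is unit, so T = True.
The clause (Q) is unit, so Q = True.
But (¬Q) is also a unit clause — contradiction.
No assignment satisfies every clause.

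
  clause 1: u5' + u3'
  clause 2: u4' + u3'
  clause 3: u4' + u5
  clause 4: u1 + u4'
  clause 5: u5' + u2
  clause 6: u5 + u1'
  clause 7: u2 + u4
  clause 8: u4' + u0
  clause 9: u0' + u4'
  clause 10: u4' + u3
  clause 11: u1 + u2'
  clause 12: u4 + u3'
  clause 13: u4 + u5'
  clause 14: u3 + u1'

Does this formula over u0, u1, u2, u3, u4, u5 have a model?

Unsatisfiable

Suppose u5 = 0.
The clause (u4') is unit, so u4 = 0.
The clause (u1') is unit, so u1 = 0.
The clause (u2) is unit, so u2 = 1.
But (u2') is also a unit clause — contradiction.
Undo u5 and try u5 = 1.
The clause (u3') is unit, so u3 = 0.
The clause (u2) is unit, so u2 = 1.
The clause (u4') is unit, so u4 = 0.
But (u4) is also a unit clause — contradiction.
Neither u5 = 1 nor u5 = 0 works.
No assignment satisfies every clause.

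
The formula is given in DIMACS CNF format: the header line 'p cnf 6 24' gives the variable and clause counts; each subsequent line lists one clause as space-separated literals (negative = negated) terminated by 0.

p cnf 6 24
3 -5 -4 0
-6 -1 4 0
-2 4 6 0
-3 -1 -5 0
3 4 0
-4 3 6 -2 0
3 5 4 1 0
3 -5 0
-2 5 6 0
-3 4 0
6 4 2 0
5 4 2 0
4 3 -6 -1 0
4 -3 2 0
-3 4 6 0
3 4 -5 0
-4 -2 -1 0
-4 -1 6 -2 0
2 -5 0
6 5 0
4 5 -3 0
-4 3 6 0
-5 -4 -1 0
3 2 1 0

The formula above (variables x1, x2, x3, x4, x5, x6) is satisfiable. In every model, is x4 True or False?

Suppose x4 = False.
The clause (x3) is unit, so x3 = True.
That conflicts with the unit clause (¬x3).
So every satisfying assignment has x4 = True.

True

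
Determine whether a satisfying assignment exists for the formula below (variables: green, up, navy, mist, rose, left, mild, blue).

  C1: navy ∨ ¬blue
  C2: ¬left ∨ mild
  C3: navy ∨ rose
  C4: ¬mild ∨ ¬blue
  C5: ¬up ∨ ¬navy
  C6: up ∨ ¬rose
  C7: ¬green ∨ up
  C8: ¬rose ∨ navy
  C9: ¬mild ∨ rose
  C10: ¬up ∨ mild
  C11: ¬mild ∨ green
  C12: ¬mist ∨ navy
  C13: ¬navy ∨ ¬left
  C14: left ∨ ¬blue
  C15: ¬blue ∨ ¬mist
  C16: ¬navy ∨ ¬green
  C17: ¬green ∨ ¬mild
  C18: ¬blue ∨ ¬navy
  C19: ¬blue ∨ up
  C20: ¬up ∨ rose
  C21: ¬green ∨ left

Satisfiable

Suppose navy = True.
(¬up) alone gives up = False.
(¬rose) alone gives rose = False.
(¬green) alone gives green = False.
(¬mild) alone gives mild = False.
(¬left) alone gives left = False.
(¬blue) alone gives blue = False.
Every clause is now satisfied; mist is unconstrained.
A satisfying assignment: green=False; up=False; navy=True; mist=True; rose=False; left=False; mild=False; blue=False.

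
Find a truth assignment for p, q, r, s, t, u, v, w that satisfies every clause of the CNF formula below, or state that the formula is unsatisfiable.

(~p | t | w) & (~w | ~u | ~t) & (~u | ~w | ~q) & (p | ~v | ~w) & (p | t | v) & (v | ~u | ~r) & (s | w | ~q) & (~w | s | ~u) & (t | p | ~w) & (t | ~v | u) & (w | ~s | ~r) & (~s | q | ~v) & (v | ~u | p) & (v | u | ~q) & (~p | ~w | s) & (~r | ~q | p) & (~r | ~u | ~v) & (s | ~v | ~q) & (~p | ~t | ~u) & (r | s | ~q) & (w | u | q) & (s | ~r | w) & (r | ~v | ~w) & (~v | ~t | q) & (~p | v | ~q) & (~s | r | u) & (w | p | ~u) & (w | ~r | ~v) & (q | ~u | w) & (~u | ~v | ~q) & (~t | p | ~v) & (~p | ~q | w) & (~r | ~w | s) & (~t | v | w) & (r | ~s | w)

Try p = 0.
Try v = 0.
The clause (t) is unit, so t = 1.
The clause (~u) is unit, so u = 0.
The clause (~q) is unit, so q = 0.
The clause (w) is unit, so w = 1.
Try s = 1.
The clause (r) is unit, so r = 1.
Every clause now holds.

p=0; q=0; r=1; s=1; t=1; u=0; v=0; w=1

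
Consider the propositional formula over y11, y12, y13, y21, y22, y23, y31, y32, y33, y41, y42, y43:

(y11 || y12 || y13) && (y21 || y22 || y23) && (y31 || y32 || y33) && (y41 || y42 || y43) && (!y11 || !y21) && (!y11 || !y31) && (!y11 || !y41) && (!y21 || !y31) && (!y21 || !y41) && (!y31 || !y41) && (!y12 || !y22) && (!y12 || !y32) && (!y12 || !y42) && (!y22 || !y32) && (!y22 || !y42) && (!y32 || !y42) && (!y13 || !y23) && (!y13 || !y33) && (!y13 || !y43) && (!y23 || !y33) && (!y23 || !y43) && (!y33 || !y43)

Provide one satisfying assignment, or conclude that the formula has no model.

Branch on y11: set y11 = false.
Branch on y12: set y12 = true.
From the singleton clause (!y22), y22 = false.
From the singleton clause (!y32), y32 = false.
From the singleton clause (!y42), y42 = false.
Branch on y21: set y21 = true.
From the singleton clause (!y31), y31 = false.
From the singleton clause (y33), y33 = true.
From the singleton clause (!y41), y41 = false.
From the singleton clause (y43), y43 = true.
But (!y43) is also a unit clause — contradiction.
Undo y21 and try y21 = false.
From the singleton clause (y23), y23 = true.
From the singleton clause (!y13), y13 = false.
From the singleton clause (!y33), y33 = false.
From the singleton clause (y31), y31 = true.
From the singleton clause (!y41), y41 = false.
From the singleton clause (y43), y43 = true.
But (!y43) is also a unit clause — contradiction.
Either choice for y21 ends in contradiction.
Undo y12 and try y12 = false.
From the singleton clause (y13), y13 = true.
From the singleton clause (!y23), y23 = false.
From the singleton clause (!y33), y33 = false.
From the singleton clause (!y43), y43 = false.
Branch on y21: set y21 = true.
From the singleton clause (!y31), y31 = false.
From the singleton clause (y32), y32 = true.
From the singleton clause (!y41), y41 = false.
From the singleton clause (y42), y42 = true.
But (!y42) is also a unit clause — contradiction.
Undo y21 and try y21 = false.
From the singleton clause (y22), y22 = true.
From the singleton clause (!y32), y32 = false.
From the singleton clause (y31), y31 = true.
From the singleton clause (!y41), y41 = false.
From the singleton clause (y42), y42 = true.
But (!y42) is also a unit clause — contradiction.
Either choice for y21 ends in contradiction.
Either choice for y12 ends in contradiction.
Undo y11 and try y11 = true.
From the singleton clause (!y21), y21 = false.
From the singleton clause (!y31), y31 = false.
From the singleton clause (!y41), y41 = false.
Branch on y22: set y22 = true.
From the singleton clause (!y12), y12 = false.
From the singleton clause (!y32), y32 = false.
From the singleton clause (y33), y33 = true.
From the singleton clause (!y42), y42 = false.
From the singleton clause (y43), y43 = true.
But (!y43) is also a unit clause — contradiction.
Undo y22 and try y22 = false.
From the singleton clause (y23), y23 = true.
From the singleton clause (!y13), y13 = false.
From the singleton clause (!y33), y33 = false.
From the singleton clause (y32), y32 = true.
From the singleton clause (!y12), y12 = false.
From the singleton clause (!y42), y42 = false.
From the singleton clause (y43), y43 = true.
But (!y43) is also a unit clause — contradiction.
Either choice for y22 ends in contradiction.
Either choice for y11 ends in contradiction.

UNSATISFIABLE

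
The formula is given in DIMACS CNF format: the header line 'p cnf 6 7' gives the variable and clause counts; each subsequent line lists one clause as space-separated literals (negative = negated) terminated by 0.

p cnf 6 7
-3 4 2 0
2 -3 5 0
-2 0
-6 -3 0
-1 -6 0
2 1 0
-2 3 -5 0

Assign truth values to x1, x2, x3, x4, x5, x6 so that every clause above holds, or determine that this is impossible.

x1: True; x2: False; x3: False; x4: False; x5: True; x6: False

Unit clause (¬x2) forces x2 = False.
Unit clause (x1) forces x1 = True.
Unit clause (¬x6) forces x6 = False.
Try x3 = False.
No clause remains; x4, x5 are free.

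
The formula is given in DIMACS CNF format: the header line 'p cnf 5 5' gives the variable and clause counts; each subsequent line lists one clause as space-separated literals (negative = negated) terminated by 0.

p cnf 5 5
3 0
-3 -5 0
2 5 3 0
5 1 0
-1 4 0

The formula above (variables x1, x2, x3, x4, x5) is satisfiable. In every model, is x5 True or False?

False

Suppose x5 = True.
(x3) alone gives x3 = True.
But (¬x3) is also a unit clause — contradiction.
So every satisfying assignment has x5 = False.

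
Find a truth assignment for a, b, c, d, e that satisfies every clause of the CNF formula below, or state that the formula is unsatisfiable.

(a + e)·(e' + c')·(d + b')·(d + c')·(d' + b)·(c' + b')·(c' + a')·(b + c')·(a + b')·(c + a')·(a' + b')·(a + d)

Case a = 1:
Unit clause (c') forces c = 0.
Now (c) is unsatisfied and unit — conflict.
So a must be the other value — set a = 0.
Unit clause (e) forces e = 1.
Unit clause (c') forces c = 0.
Unit clause (b') forces b = 0.
Unit clause (d') forces d = 0.
Now (d) is unsatisfied and unit — conflict.
Neither a = 1 nor a = 0 works.

UNSATISFIABLE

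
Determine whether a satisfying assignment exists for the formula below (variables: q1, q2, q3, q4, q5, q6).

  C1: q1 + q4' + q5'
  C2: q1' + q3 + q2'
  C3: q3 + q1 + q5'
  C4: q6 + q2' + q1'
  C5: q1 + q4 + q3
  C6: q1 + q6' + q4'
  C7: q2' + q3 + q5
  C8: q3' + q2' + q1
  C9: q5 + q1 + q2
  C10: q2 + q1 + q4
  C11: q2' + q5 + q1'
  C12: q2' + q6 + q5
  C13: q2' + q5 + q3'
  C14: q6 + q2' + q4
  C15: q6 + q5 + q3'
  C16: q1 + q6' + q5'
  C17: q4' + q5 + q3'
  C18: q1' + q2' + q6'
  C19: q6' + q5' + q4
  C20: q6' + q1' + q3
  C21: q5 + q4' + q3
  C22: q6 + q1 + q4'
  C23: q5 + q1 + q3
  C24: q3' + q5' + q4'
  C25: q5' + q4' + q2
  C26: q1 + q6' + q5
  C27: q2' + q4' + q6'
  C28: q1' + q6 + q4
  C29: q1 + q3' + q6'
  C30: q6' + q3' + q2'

Try q1 = 1.
Try q3 = 1.
Try q6 = 1.
From the singleton clause (q2'), q2 = 0.
Try q4 = 0.
From the singleton clause (q5'), q5 = 0.
This assignment satisfies each clause.
A satisfying assignment: q1 ↦ 1,  q2 ↦ 0,  q3 ↦ 1,  q4 ↦ 0,  q5 ↦ 0,  q6 ↦ 1.

Satisfiable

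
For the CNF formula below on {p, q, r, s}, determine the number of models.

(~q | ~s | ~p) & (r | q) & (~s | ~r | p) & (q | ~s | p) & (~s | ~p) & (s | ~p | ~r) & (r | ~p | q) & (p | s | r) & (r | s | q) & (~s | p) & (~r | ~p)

There are 2^4 = 16 truth assignments over (p, q, r, s).
Check each against the 11 clauses (columns in the order p, q, r, s):
  F F F F  ✗ fails (r | q)
  F F F T  ✗ fails (r | q)
  F F T F  ✓ satisfies all
  F F T T  ✗ fails (~s | ~r | p)
  F T F F  ✗ fails (p | s | r)
  F T F T  ✗ fails (~s | p)
  F T T F  ✓ satisfies all
  F T T T  ✗ fails (~s | ~r | p)
  T F F F  ✗ fails (r | q)
  T F F T  ✗ fails (r | q)
  T F T F  ✗ fails (s | ~p | ~r)
  T F T T  ✗ fails (~s | ~p)
  T T F F  ✓ satisfies all
  T T F T  ✗ fails (~q | ~s | ~p)
  T T T F  ✗ fails (s | ~p | ~r)
  T T T T  ✗ fails (~q | ~s | ~p)
3 of the 16 rows are models.

3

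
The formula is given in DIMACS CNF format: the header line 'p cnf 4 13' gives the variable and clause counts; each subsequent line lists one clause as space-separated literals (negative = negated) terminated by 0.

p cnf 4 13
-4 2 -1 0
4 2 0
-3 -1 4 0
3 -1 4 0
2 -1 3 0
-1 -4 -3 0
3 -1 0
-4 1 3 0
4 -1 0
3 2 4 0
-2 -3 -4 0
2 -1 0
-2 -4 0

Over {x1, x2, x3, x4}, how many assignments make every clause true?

3

There are 2^4 = 16 truth assignments over (x1, x2, x3, x4).
Split on x1. With x1 = True, the clauses containing x1 are satisfied and ¬x1 drops from the rest; 0 of the 2^3 = 8 assignments to the other variables satisfy what remains.
With x1 = False, by the same count on the reduced clause set, 3 assignments work.
Total: 0 + 3 = 3.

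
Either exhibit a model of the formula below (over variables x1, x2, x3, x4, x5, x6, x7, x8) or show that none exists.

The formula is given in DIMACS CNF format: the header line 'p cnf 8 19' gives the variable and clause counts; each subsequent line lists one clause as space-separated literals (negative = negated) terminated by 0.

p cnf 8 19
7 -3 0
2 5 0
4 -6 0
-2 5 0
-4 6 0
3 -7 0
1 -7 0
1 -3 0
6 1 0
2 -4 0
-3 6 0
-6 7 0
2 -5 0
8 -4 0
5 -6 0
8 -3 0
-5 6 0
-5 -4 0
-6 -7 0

UNSATISFIABLE

Case x7 = True:
Unit clause (x3) forces x3 = True.
Unit clause (x1) forces x1 = True.
Unit clause (x6) forces x6 = True.
But (¬x6) is also a unit clause — contradiction.
So x7 must be the other value — set x7 = False.
Unit clause (¬x3) forces x3 = False.
Unit clause (¬x6) forces x6 = False.
Unit clause (¬x4) forces x4 = False.
Unit clause (x1) forces x1 = True.
Unit clause (¬x5) forces x5 = False.
Unit clause (x2) forces x2 = True.
But (¬x2) is also a unit clause — contradiction.
Either choice for x7 ends in contradiction.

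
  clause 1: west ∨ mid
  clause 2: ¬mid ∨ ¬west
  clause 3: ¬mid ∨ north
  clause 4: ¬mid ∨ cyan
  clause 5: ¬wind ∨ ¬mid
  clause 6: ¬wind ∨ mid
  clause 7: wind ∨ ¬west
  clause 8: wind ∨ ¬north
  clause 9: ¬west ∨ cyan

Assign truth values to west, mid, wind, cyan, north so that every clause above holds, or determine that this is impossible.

UNSATISFIABLE

Suppose west = True.
The clause (¬mid) is unit, so mid = False.
The clause (¬wind) is unit, so wind = False.
That conflicts with the unit clause (wind).
Undo west and try west = False.
The clause (mid) is unit, so mid = True.
The clause (north) is unit, so north = True.
The clause (cyan) is unit, so cyan = True.
The clause (¬wind) is unit, so wind = False.
That conflicts with the unit clause (wind).
Either choice for west ends in contradiction.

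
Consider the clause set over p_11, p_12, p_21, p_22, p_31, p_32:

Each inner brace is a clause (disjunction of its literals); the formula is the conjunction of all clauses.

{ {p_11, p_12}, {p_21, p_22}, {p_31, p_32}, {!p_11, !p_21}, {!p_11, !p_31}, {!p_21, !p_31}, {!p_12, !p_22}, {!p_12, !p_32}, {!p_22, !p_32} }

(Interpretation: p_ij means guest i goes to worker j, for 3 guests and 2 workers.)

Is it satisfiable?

Case p_11 = true:
Unit clause (!p_21) forces p_21 = false.
Unit clause (p_22) forces p_22 = true.
Unit clause (!p_31) forces p_31 = false.
Unit clause (p_32) forces p_32 = true.
Now (!p_32) is unsatisfied and unit — conflict.
That branch fails; take p_11 = false instead.
Unit clause (p_12) forces p_12 = true.
Unit clause (!p_22) forces p_22 = false.
Unit clause (p_21) forces p_21 = true.
Unit clause (!p_31) forces p_31 = false.
Unit clause (p_32) forces p_32 = true.
Now (!p_32) is unsatisfied and unit — conflict.
Both values of p_11 lead to a conflict.
No assignment satisfies every clause.

Unsatisfiable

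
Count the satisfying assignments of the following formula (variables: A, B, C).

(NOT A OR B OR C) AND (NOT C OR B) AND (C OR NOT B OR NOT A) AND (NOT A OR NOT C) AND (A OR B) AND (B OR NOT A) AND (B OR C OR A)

2

There are 2^3 = 8 truth assignments over (A, B, C).
Split on C. With C = true, the clauses containing C are satisfied and NOT C drops from the rest; 1 of the 2^2 = 4 assignments to the other variables satisfy what remains.
With C = false, by the same count on the reduced clause set, 1 assignment works.
(One model: A=F, B=T, C=F.)
Total: 1 + 1 = 2.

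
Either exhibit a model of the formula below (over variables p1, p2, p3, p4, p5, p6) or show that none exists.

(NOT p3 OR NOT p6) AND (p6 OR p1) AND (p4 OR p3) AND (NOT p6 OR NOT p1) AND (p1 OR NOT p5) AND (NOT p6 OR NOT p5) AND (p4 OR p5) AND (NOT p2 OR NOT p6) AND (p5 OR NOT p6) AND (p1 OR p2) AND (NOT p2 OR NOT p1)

Suppose p3 = true.
(NOT p6) alone gives p6 = false.
(p1) alone gives p1 = true.
(NOT p2) alone gives p2 = false.
Suppose p4 = false.
(p5) alone gives p5 = true.
All clauses are satisfied.

p1 ↦ true; p2 ↦ false; p3 ↦ true; p4 ↦ false; p5 ↦ true; p6 ↦ false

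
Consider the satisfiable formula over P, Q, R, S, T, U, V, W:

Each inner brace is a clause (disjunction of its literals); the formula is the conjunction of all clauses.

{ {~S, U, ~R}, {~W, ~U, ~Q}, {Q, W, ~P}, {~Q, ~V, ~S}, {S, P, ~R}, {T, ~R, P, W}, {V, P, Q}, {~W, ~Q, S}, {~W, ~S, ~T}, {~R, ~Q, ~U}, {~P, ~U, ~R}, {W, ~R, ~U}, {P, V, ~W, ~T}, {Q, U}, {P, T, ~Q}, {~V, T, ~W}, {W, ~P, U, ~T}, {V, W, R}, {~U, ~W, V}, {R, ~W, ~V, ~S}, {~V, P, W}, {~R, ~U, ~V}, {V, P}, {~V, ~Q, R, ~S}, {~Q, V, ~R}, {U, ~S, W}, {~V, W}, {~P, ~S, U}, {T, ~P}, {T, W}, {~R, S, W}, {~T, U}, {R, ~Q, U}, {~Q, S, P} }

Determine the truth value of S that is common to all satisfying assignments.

Suppose S = 1.
Try U = 1.
Try W = 0.
(~R) alone gives R = 0.
(V) alone gives V = 1.
Now (~V) is unsatisfied and unit — conflict.
Undo W and try W = 1.
(~Q) alone gives Q = 0.
(~T) alone gives T = 0.
(~V) alone gives V = 0.
Now (V) is unsatisfied and unit — conflict.
Both values of W lead to a conflict.
Undo U and try U = 0.
(~R) alone gives R = 0.
(Q) alone gives Q = 1.
Now (~Q) is unsatisfied and unit — conflict.
Both values of U lead to a conflict.
So every satisfying assignment has S = False.

False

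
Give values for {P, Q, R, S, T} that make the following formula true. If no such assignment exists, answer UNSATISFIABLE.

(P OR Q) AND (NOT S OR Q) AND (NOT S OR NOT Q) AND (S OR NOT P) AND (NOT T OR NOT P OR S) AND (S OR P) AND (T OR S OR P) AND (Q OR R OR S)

UNSATISFIABLE

Branch on P: set P = true.
The clause (S) is unit, so S = true.
The clause (Q) is unit, so Q = true.
Now (NOT Q) is unsatisfied and unit — conflict.
Backtrack on P: now try P = false.
The clause (Q) is unit, so Q = true.
The clause (NOT S) is unit, so S = false.
Now (S) is unsatisfied and unit — conflict.
Neither P = true nor P = false works.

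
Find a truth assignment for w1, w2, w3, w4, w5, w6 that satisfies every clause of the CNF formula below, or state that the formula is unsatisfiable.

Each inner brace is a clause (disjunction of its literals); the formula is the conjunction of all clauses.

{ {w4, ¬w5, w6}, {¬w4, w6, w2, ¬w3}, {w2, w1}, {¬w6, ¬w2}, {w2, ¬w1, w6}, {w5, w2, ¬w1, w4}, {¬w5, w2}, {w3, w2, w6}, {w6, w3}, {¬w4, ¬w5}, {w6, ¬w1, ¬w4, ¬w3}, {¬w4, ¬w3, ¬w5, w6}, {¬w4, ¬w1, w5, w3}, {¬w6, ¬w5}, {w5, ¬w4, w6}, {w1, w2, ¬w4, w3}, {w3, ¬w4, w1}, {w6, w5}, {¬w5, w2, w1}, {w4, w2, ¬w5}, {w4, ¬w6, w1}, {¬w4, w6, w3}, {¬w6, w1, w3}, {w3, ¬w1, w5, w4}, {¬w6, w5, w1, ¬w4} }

w1=True,  w2=False,  w3=True,  w4=True,  w5=False,  w6=True

Branch on w2: set w2 = False.
(w1) alone gives w1 = True.
(w6) alone gives w6 = True.
(¬w5) alone gives w5 = False.
(w4) alone gives w4 = True.
(w3) alone gives w3 = True.
This assignment satisfies each clause.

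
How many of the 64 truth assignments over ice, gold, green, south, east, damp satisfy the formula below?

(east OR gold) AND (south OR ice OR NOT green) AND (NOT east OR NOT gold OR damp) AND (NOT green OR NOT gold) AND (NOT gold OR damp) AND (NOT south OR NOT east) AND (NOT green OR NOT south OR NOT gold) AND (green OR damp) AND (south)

There are 2^6 = 64 truth assignments over (ice, gold, green, south, east, damp).
Split on ice. With ice = true, the clauses containing ice are satisfied and NOT ice drops from the rest; 1 of the 2^5 = 32 assignments to the other variables satisfy what remains.
With ice = false, by the same count on the reduced clause set, 1 assignment works.
Total: 1 + 1 = 2.

2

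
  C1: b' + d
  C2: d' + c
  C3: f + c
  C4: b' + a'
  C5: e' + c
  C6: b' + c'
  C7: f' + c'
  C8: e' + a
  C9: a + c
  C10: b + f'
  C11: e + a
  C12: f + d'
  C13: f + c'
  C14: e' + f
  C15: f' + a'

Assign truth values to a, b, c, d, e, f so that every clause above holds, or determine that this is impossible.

Branch on b: set b = 0.
Unit clause (f') forces f = 0.
Unit clause (c) forces c = 1.
But (c') is also a unit clause — contradiction.
That branch fails; take b = 1 instead.
Unit clause (d) forces d = 1.
Unit clause (c) forces c = 1.
But (c') is also a unit clause — contradiction.
Both values of b lead to a conflict.

UNSATISFIABLE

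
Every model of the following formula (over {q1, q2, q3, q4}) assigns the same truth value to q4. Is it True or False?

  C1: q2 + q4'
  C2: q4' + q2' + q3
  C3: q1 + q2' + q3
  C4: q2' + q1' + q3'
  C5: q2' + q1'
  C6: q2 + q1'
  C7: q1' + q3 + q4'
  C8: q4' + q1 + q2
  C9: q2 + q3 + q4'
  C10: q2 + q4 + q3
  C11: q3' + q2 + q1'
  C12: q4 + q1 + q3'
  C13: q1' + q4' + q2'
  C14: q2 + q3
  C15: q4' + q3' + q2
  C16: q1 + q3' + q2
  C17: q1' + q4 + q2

True

Suppose q4 = 0.
Branch on q2: set q2 = 0.
From the singleton clause (q1'), q1 = 0.
From the singleton clause (q3), q3 = 1.
Now (q3') is unsatisfied and unit — conflict.
Backtrack on q2: now try q2 = 1.
From the singleton clause (q1'), q1 = 0.
From the singleton clause (q3), q3 = 1.
Now (q3') is unsatisfied and unit — conflict.
Either choice for q2 ends in contradiction.
So every satisfying assignment has q4 = True.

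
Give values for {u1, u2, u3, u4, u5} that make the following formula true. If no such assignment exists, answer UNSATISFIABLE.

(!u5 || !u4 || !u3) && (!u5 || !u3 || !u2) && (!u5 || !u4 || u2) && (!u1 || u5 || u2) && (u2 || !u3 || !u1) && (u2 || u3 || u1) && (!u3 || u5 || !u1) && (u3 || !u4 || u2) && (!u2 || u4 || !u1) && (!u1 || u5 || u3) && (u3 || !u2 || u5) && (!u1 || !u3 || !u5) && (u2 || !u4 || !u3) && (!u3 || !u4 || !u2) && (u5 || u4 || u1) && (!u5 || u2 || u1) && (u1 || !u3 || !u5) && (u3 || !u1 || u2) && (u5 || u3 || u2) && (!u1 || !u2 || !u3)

u1: false, u2: true, u3: false, u4: true, u5: true

Branch on u5: set u5 = true.
Branch on u4: set u4 = true.
The clause (!u3) is unit, so u3 = false.
The clause (u2) is unit, so u2 = true.
No clause remains; u1 is free.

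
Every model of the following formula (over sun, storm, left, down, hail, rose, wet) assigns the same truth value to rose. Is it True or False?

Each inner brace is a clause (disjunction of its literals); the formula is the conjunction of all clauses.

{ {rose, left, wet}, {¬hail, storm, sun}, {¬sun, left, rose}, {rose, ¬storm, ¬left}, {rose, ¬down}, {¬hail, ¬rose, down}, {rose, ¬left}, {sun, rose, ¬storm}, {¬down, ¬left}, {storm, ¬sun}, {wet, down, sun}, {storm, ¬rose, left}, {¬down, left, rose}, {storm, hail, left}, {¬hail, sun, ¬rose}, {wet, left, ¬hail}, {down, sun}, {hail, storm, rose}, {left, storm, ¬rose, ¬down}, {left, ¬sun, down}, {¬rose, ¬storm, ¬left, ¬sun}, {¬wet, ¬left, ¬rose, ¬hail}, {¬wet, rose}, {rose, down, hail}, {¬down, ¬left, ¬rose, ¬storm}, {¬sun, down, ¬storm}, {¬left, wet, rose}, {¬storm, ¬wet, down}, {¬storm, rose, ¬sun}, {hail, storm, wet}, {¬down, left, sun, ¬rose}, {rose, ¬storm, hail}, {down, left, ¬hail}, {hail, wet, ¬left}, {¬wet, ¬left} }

Suppose rose = False.
From the singleton clause (¬down), down = False.
From the singleton clause (¬left), left = False.
From the singleton clause (wet), wet = True.
Now (¬wet) is unsatisfied and unit — conflict.
So every satisfying assignment has rose = True.

True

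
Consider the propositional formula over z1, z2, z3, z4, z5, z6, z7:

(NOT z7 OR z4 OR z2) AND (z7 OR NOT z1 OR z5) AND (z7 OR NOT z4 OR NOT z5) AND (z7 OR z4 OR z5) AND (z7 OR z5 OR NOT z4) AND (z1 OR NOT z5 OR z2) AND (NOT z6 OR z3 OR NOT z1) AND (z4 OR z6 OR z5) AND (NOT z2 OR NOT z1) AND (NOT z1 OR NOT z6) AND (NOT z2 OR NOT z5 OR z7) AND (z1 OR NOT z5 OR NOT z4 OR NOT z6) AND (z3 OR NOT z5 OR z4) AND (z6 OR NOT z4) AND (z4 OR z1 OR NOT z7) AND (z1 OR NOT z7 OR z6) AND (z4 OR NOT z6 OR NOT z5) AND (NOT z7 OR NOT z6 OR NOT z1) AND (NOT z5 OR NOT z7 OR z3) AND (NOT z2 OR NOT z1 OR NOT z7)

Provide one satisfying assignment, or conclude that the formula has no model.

z1 ↦ false,  z2 ↦ true,  z3 ↦ true,  z4 ↦ true,  z5 ↦ false,  z6 ↦ true,  z7 ↦ true

Try z2 = true.
The clause (NOT z1) is unit, so z1 = false.
Try z5 = false.
Try z7 = true.
The clause (z4) is unit, so z4 = true.
The clause (z6) is unit, so z6 = true.
All clauses hold; z3 can take either value.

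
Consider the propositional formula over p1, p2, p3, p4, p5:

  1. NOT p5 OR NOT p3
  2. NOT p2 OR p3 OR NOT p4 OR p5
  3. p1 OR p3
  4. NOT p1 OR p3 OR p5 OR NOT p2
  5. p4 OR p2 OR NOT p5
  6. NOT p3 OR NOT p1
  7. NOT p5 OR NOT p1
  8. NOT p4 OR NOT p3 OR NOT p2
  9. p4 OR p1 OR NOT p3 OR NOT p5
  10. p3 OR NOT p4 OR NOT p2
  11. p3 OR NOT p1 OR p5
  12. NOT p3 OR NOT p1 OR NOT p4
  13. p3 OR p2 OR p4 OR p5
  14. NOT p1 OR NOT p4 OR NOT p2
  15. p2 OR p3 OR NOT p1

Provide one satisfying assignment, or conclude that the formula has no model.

p1: false,  p2: false,  p3: true,  p4: true,  p5: false

Suppose p5 = false.
Suppose p1 = false.
Unit clause (p3) forces p3 = true.
Suppose p4 = true.
Unit clause (NOT p2) forces p2 = false.
This assignment satisfies each clause.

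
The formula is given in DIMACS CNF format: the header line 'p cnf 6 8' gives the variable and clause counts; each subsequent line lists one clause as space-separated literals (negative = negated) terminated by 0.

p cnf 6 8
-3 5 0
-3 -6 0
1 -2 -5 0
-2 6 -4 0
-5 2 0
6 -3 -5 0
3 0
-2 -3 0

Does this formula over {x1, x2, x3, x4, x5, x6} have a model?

(x3) alone gives x3 = True.
(x5) alone gives x5 = True.
(¬x6) alone gives x6 = False.
But (x6) is also a unit clause — contradiction.
No assignment satisfies every clause.

No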